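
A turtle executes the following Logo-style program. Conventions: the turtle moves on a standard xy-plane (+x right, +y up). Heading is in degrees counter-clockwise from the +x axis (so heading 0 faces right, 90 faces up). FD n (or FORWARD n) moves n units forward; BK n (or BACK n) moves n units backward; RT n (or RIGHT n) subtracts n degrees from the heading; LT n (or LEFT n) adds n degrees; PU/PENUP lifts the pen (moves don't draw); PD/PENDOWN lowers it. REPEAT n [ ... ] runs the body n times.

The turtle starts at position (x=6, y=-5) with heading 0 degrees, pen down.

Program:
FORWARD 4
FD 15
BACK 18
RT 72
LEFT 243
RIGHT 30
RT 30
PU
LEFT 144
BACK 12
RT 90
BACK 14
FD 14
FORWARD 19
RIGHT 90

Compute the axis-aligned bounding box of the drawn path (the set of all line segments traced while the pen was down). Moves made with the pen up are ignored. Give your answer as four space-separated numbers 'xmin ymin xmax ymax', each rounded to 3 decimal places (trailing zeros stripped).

Answer: 6 -5 25 -5

Derivation:
Executing turtle program step by step:
Start: pos=(6,-5), heading=0, pen down
FD 4: (6,-5) -> (10,-5) [heading=0, draw]
FD 15: (10,-5) -> (25,-5) [heading=0, draw]
BK 18: (25,-5) -> (7,-5) [heading=0, draw]
RT 72: heading 0 -> 288
LT 243: heading 288 -> 171
RT 30: heading 171 -> 141
RT 30: heading 141 -> 111
PU: pen up
LT 144: heading 111 -> 255
BK 12: (7,-5) -> (10.106,6.591) [heading=255, move]
RT 90: heading 255 -> 165
BK 14: (10.106,6.591) -> (23.629,2.968) [heading=165, move]
FD 14: (23.629,2.968) -> (10.106,6.591) [heading=165, move]
FD 19: (10.106,6.591) -> (-8.247,11.509) [heading=165, move]
RT 90: heading 165 -> 75
Final: pos=(-8.247,11.509), heading=75, 3 segment(s) drawn

Segment endpoints: x in {6, 7, 10, 25}, y in {-5}
xmin=6, ymin=-5, xmax=25, ymax=-5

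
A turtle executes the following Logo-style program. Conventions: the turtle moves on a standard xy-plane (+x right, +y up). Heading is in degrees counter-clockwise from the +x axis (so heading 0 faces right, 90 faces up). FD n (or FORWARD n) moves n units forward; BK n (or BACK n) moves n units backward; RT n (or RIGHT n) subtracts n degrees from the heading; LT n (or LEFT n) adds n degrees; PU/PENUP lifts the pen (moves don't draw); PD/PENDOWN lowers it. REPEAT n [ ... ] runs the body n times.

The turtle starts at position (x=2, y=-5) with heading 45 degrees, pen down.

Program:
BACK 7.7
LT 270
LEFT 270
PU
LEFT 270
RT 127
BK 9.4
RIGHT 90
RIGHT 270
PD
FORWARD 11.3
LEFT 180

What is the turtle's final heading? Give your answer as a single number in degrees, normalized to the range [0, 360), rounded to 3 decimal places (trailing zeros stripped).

Answer: 188

Derivation:
Executing turtle program step by step:
Start: pos=(2,-5), heading=45, pen down
BK 7.7: (2,-5) -> (-3.445,-10.445) [heading=45, draw]
LT 270: heading 45 -> 315
LT 270: heading 315 -> 225
PU: pen up
LT 270: heading 225 -> 135
RT 127: heading 135 -> 8
BK 9.4: (-3.445,-10.445) -> (-12.753,-11.753) [heading=8, move]
RT 90: heading 8 -> 278
RT 270: heading 278 -> 8
PD: pen down
FD 11.3: (-12.753,-11.753) -> (-1.563,-10.18) [heading=8, draw]
LT 180: heading 8 -> 188
Final: pos=(-1.563,-10.18), heading=188, 2 segment(s) drawn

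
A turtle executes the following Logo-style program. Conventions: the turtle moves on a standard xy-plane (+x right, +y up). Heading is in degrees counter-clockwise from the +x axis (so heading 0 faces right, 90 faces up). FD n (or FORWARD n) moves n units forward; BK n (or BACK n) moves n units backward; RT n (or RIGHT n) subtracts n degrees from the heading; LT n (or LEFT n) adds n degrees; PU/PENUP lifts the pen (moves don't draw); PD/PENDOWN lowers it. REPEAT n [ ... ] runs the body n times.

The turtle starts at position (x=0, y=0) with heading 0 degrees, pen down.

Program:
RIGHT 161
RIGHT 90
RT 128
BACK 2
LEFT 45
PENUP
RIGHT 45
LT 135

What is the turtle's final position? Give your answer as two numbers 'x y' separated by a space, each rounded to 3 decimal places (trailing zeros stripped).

Executing turtle program step by step:
Start: pos=(0,0), heading=0, pen down
RT 161: heading 0 -> 199
RT 90: heading 199 -> 109
RT 128: heading 109 -> 341
BK 2: (0,0) -> (-1.891,0.651) [heading=341, draw]
LT 45: heading 341 -> 26
PU: pen up
RT 45: heading 26 -> 341
LT 135: heading 341 -> 116
Final: pos=(-1.891,0.651), heading=116, 1 segment(s) drawn

Answer: -1.891 0.651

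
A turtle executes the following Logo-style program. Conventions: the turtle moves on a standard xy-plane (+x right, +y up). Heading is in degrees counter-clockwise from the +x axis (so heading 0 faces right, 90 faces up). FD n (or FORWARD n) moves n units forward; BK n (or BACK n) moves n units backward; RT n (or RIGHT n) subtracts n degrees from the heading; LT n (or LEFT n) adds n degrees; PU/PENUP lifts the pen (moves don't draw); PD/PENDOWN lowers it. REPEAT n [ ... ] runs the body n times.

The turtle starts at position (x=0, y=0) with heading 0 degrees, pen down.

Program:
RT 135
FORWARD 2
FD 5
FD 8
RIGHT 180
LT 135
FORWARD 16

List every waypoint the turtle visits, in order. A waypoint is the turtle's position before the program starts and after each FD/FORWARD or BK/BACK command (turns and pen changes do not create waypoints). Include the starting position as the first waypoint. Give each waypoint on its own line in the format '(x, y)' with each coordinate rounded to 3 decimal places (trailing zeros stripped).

Executing turtle program step by step:
Start: pos=(0,0), heading=0, pen down
RT 135: heading 0 -> 225
FD 2: (0,0) -> (-1.414,-1.414) [heading=225, draw]
FD 5: (-1.414,-1.414) -> (-4.95,-4.95) [heading=225, draw]
FD 8: (-4.95,-4.95) -> (-10.607,-10.607) [heading=225, draw]
RT 180: heading 225 -> 45
LT 135: heading 45 -> 180
FD 16: (-10.607,-10.607) -> (-26.607,-10.607) [heading=180, draw]
Final: pos=(-26.607,-10.607), heading=180, 4 segment(s) drawn
Waypoints (5 total):
(0, 0)
(-1.414, -1.414)
(-4.95, -4.95)
(-10.607, -10.607)
(-26.607, -10.607)

Answer: (0, 0)
(-1.414, -1.414)
(-4.95, -4.95)
(-10.607, -10.607)
(-26.607, -10.607)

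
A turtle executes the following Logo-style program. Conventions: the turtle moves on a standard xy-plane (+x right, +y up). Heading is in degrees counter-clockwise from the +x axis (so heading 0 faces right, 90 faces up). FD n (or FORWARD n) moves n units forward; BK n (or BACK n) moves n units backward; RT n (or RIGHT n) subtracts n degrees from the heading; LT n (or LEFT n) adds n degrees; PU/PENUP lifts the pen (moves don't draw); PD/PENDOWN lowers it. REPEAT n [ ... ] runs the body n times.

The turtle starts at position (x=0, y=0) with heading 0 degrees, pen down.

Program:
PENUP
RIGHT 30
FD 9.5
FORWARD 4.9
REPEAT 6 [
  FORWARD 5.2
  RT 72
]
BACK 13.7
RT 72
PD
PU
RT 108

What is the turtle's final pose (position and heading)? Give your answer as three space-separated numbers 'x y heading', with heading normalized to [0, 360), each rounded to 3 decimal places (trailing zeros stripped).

Answer: 19.822 3.601 78

Derivation:
Executing turtle program step by step:
Start: pos=(0,0), heading=0, pen down
PU: pen up
RT 30: heading 0 -> 330
FD 9.5: (0,0) -> (8.227,-4.75) [heading=330, move]
FD 4.9: (8.227,-4.75) -> (12.471,-7.2) [heading=330, move]
REPEAT 6 [
  -- iteration 1/6 --
  FD 5.2: (12.471,-7.2) -> (16.974,-9.8) [heading=330, move]
  RT 72: heading 330 -> 258
  -- iteration 2/6 --
  FD 5.2: (16.974,-9.8) -> (15.893,-14.886) [heading=258, move]
  RT 72: heading 258 -> 186
  -- iteration 3/6 --
  FD 5.2: (15.893,-14.886) -> (10.721,-15.43) [heading=186, move]
  RT 72: heading 186 -> 114
  -- iteration 4/6 --
  FD 5.2: (10.721,-15.43) -> (8.606,-10.679) [heading=114, move]
  RT 72: heading 114 -> 42
  -- iteration 5/6 --
  FD 5.2: (8.606,-10.679) -> (12.471,-7.2) [heading=42, move]
  RT 72: heading 42 -> 330
  -- iteration 6/6 --
  FD 5.2: (12.471,-7.2) -> (16.974,-9.8) [heading=330, move]
  RT 72: heading 330 -> 258
]
BK 13.7: (16.974,-9.8) -> (19.822,3.601) [heading=258, move]
RT 72: heading 258 -> 186
PD: pen down
PU: pen up
RT 108: heading 186 -> 78
Final: pos=(19.822,3.601), heading=78, 0 segment(s) drawn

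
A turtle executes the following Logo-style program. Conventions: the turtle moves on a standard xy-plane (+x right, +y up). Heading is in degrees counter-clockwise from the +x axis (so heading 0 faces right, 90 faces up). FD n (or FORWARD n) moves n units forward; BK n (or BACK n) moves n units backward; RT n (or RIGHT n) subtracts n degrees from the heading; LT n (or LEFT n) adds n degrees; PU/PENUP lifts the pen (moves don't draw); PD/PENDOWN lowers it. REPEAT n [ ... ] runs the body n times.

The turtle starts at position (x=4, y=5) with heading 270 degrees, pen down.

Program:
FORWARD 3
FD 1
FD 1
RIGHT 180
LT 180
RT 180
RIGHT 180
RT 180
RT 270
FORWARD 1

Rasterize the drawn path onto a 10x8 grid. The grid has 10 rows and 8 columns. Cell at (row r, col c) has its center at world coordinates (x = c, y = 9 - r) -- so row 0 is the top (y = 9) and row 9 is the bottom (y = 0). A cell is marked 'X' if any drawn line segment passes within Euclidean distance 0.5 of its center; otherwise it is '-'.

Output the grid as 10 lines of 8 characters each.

Answer: --------
--------
--------
--------
----X---
----X---
----X---
----X---
----X---
---XX---

Derivation:
Segment 0: (4,5) -> (4,2)
Segment 1: (4,2) -> (4,1)
Segment 2: (4,1) -> (4,0)
Segment 3: (4,0) -> (3,-0)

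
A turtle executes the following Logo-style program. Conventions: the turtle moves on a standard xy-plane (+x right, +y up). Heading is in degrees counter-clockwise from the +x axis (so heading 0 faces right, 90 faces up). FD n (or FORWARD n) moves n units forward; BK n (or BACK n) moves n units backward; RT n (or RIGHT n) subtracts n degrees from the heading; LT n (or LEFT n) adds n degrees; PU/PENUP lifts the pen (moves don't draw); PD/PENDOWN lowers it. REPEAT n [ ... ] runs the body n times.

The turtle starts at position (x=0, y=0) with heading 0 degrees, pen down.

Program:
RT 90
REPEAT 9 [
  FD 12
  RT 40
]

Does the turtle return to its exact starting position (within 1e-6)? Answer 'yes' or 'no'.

Answer: yes

Derivation:
Executing turtle program step by step:
Start: pos=(0,0), heading=0, pen down
RT 90: heading 0 -> 270
REPEAT 9 [
  -- iteration 1/9 --
  FD 12: (0,0) -> (0,-12) [heading=270, draw]
  RT 40: heading 270 -> 230
  -- iteration 2/9 --
  FD 12: (0,-12) -> (-7.713,-21.193) [heading=230, draw]
  RT 40: heading 230 -> 190
  -- iteration 3/9 --
  FD 12: (-7.713,-21.193) -> (-19.531,-23.276) [heading=190, draw]
  RT 40: heading 190 -> 150
  -- iteration 4/9 --
  FD 12: (-19.531,-23.276) -> (-29.923,-17.276) [heading=150, draw]
  RT 40: heading 150 -> 110
  -- iteration 5/9 --
  FD 12: (-29.923,-17.276) -> (-34.028,-6) [heading=110, draw]
  RT 40: heading 110 -> 70
  -- iteration 6/9 --
  FD 12: (-34.028,-6) -> (-29.923,5.276) [heading=70, draw]
  RT 40: heading 70 -> 30
  -- iteration 7/9 --
  FD 12: (-29.923,5.276) -> (-19.531,11.276) [heading=30, draw]
  RT 40: heading 30 -> 350
  -- iteration 8/9 --
  FD 12: (-19.531,11.276) -> (-7.713,9.193) [heading=350, draw]
  RT 40: heading 350 -> 310
  -- iteration 9/9 --
  FD 12: (-7.713,9.193) -> (0,0) [heading=310, draw]
  RT 40: heading 310 -> 270
]
Final: pos=(0,0), heading=270, 9 segment(s) drawn

Start position: (0, 0)
Final position: (0, 0)
Distance = 0; < 1e-6 -> CLOSED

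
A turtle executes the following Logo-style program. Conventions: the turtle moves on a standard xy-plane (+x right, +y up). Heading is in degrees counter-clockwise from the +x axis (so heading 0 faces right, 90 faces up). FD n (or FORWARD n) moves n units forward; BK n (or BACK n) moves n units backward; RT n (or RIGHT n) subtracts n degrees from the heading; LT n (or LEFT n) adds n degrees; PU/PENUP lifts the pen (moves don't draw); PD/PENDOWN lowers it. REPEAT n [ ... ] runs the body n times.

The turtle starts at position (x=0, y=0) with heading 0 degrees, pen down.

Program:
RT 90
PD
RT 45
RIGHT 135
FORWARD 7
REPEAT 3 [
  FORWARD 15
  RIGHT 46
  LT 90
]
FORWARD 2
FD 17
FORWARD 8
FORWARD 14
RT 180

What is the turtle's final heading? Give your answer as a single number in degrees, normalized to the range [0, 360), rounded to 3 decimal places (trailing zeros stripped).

Executing turtle program step by step:
Start: pos=(0,0), heading=0, pen down
RT 90: heading 0 -> 270
PD: pen down
RT 45: heading 270 -> 225
RT 135: heading 225 -> 90
FD 7: (0,0) -> (0,7) [heading=90, draw]
REPEAT 3 [
  -- iteration 1/3 --
  FD 15: (0,7) -> (0,22) [heading=90, draw]
  RT 46: heading 90 -> 44
  LT 90: heading 44 -> 134
  -- iteration 2/3 --
  FD 15: (0,22) -> (-10.42,32.79) [heading=134, draw]
  RT 46: heading 134 -> 88
  LT 90: heading 88 -> 178
  -- iteration 3/3 --
  FD 15: (-10.42,32.79) -> (-25.411,33.314) [heading=178, draw]
  RT 46: heading 178 -> 132
  LT 90: heading 132 -> 222
]
FD 2: (-25.411,33.314) -> (-26.897,31.975) [heading=222, draw]
FD 17: (-26.897,31.975) -> (-39.53,20.6) [heading=222, draw]
FD 8: (-39.53,20.6) -> (-45.476,15.247) [heading=222, draw]
FD 14: (-45.476,15.247) -> (-55.88,5.879) [heading=222, draw]
RT 180: heading 222 -> 42
Final: pos=(-55.88,5.879), heading=42, 8 segment(s) drawn

Answer: 42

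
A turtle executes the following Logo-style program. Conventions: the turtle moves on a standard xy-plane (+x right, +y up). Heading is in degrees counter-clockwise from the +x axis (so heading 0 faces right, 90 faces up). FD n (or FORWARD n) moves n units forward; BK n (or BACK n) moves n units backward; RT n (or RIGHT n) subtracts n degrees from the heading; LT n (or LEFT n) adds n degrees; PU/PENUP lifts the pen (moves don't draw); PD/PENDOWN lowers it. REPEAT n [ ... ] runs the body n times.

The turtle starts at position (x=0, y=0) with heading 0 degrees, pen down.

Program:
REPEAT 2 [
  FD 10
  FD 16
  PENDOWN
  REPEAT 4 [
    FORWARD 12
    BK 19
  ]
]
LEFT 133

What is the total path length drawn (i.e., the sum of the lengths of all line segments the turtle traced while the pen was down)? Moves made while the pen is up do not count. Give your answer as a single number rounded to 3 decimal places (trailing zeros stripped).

Answer: 300

Derivation:
Executing turtle program step by step:
Start: pos=(0,0), heading=0, pen down
REPEAT 2 [
  -- iteration 1/2 --
  FD 10: (0,0) -> (10,0) [heading=0, draw]
  FD 16: (10,0) -> (26,0) [heading=0, draw]
  PD: pen down
  REPEAT 4 [
    -- iteration 1/4 --
    FD 12: (26,0) -> (38,0) [heading=0, draw]
    BK 19: (38,0) -> (19,0) [heading=0, draw]
    -- iteration 2/4 --
    FD 12: (19,0) -> (31,0) [heading=0, draw]
    BK 19: (31,0) -> (12,0) [heading=0, draw]
    -- iteration 3/4 --
    FD 12: (12,0) -> (24,0) [heading=0, draw]
    BK 19: (24,0) -> (5,0) [heading=0, draw]
    -- iteration 4/4 --
    FD 12: (5,0) -> (17,0) [heading=0, draw]
    BK 19: (17,0) -> (-2,0) [heading=0, draw]
  ]
  -- iteration 2/2 --
  FD 10: (-2,0) -> (8,0) [heading=0, draw]
  FD 16: (8,0) -> (24,0) [heading=0, draw]
  PD: pen down
  REPEAT 4 [
    -- iteration 1/4 --
    FD 12: (24,0) -> (36,0) [heading=0, draw]
    BK 19: (36,0) -> (17,0) [heading=0, draw]
    -- iteration 2/4 --
    FD 12: (17,0) -> (29,0) [heading=0, draw]
    BK 19: (29,0) -> (10,0) [heading=0, draw]
    -- iteration 3/4 --
    FD 12: (10,0) -> (22,0) [heading=0, draw]
    BK 19: (22,0) -> (3,0) [heading=0, draw]
    -- iteration 4/4 --
    FD 12: (3,0) -> (15,0) [heading=0, draw]
    BK 19: (15,0) -> (-4,0) [heading=0, draw]
  ]
]
LT 133: heading 0 -> 133
Final: pos=(-4,0), heading=133, 20 segment(s) drawn

Segment lengths:
  seg 1: (0,0) -> (10,0), length = 10
  seg 2: (10,0) -> (26,0), length = 16
  seg 3: (26,0) -> (38,0), length = 12
  seg 4: (38,0) -> (19,0), length = 19
  seg 5: (19,0) -> (31,0), length = 12
  seg 6: (31,0) -> (12,0), length = 19
  seg 7: (12,0) -> (24,0), length = 12
  seg 8: (24,0) -> (5,0), length = 19
  seg 9: (5,0) -> (17,0), length = 12
  seg 10: (17,0) -> (-2,0), length = 19
  seg 11: (-2,0) -> (8,0), length = 10
  seg 12: (8,0) -> (24,0), length = 16
  seg 13: (24,0) -> (36,0), length = 12
  seg 14: (36,0) -> (17,0), length = 19
  seg 15: (17,0) -> (29,0), length = 12
  seg 16: (29,0) -> (10,0), length = 19
  seg 17: (10,0) -> (22,0), length = 12
  seg 18: (22,0) -> (3,0), length = 19
  seg 19: (3,0) -> (15,0), length = 12
  seg 20: (15,0) -> (-4,0), length = 19
Total = 300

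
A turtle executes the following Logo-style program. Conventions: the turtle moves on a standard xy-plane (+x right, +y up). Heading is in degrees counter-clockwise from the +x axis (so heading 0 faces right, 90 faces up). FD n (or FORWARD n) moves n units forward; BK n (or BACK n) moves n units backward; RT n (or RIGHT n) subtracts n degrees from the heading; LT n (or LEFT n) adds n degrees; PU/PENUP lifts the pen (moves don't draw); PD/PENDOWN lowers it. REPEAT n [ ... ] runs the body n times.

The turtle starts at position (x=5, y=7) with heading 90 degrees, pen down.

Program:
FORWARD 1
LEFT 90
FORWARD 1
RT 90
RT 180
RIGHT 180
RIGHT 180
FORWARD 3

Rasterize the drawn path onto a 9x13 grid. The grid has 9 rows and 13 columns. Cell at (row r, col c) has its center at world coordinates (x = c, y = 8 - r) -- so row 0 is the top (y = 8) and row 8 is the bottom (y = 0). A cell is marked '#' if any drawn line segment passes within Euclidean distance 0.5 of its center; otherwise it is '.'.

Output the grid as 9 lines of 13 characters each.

Answer: ....##.......
....##.......
....#........
....#........
.............
.............
.............
.............
.............

Derivation:
Segment 0: (5,7) -> (5,8)
Segment 1: (5,8) -> (4,8)
Segment 2: (4,8) -> (4,5)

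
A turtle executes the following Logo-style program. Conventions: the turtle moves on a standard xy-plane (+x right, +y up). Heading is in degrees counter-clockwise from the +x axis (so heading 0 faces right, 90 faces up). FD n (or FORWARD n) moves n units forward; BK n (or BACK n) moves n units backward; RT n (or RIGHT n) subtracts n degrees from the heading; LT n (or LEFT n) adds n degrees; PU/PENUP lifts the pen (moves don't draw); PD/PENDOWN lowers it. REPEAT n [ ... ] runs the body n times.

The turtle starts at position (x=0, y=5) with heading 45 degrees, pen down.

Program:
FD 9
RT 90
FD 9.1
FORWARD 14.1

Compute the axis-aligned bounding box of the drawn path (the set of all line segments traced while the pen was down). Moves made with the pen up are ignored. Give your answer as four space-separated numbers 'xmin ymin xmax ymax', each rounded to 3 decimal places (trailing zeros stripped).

Executing turtle program step by step:
Start: pos=(0,5), heading=45, pen down
FD 9: (0,5) -> (6.364,11.364) [heading=45, draw]
RT 90: heading 45 -> 315
FD 9.1: (6.364,11.364) -> (12.799,4.929) [heading=315, draw]
FD 14.1: (12.799,4.929) -> (22.769,-5.041) [heading=315, draw]
Final: pos=(22.769,-5.041), heading=315, 3 segment(s) drawn

Segment endpoints: x in {0, 6.364, 12.799, 22.769}, y in {-5.041, 4.929, 5, 11.364}
xmin=0, ymin=-5.041, xmax=22.769, ymax=11.364

Answer: 0 -5.041 22.769 11.364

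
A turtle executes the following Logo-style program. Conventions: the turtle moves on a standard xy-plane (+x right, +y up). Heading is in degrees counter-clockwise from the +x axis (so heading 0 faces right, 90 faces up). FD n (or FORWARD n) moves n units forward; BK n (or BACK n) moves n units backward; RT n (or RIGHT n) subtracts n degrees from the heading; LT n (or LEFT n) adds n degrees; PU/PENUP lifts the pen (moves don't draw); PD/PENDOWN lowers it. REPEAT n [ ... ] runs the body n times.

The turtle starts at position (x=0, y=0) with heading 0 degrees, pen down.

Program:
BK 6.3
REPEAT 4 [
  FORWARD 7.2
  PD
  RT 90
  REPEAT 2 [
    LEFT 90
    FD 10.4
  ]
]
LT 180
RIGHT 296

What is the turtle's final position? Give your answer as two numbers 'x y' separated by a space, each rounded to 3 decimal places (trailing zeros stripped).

Answer: -6.3 0

Derivation:
Executing turtle program step by step:
Start: pos=(0,0), heading=0, pen down
BK 6.3: (0,0) -> (-6.3,0) [heading=0, draw]
REPEAT 4 [
  -- iteration 1/4 --
  FD 7.2: (-6.3,0) -> (0.9,0) [heading=0, draw]
  PD: pen down
  RT 90: heading 0 -> 270
  REPEAT 2 [
    -- iteration 1/2 --
    LT 90: heading 270 -> 0
    FD 10.4: (0.9,0) -> (11.3,0) [heading=0, draw]
    -- iteration 2/2 --
    LT 90: heading 0 -> 90
    FD 10.4: (11.3,0) -> (11.3,10.4) [heading=90, draw]
  ]
  -- iteration 2/4 --
  FD 7.2: (11.3,10.4) -> (11.3,17.6) [heading=90, draw]
  PD: pen down
  RT 90: heading 90 -> 0
  REPEAT 2 [
    -- iteration 1/2 --
    LT 90: heading 0 -> 90
    FD 10.4: (11.3,17.6) -> (11.3,28) [heading=90, draw]
    -- iteration 2/2 --
    LT 90: heading 90 -> 180
    FD 10.4: (11.3,28) -> (0.9,28) [heading=180, draw]
  ]
  -- iteration 3/4 --
  FD 7.2: (0.9,28) -> (-6.3,28) [heading=180, draw]
  PD: pen down
  RT 90: heading 180 -> 90
  REPEAT 2 [
    -- iteration 1/2 --
    LT 90: heading 90 -> 180
    FD 10.4: (-6.3,28) -> (-16.7,28) [heading=180, draw]
    -- iteration 2/2 --
    LT 90: heading 180 -> 270
    FD 10.4: (-16.7,28) -> (-16.7,17.6) [heading=270, draw]
  ]
  -- iteration 4/4 --
  FD 7.2: (-16.7,17.6) -> (-16.7,10.4) [heading=270, draw]
  PD: pen down
  RT 90: heading 270 -> 180
  REPEAT 2 [
    -- iteration 1/2 --
    LT 90: heading 180 -> 270
    FD 10.4: (-16.7,10.4) -> (-16.7,0) [heading=270, draw]
    -- iteration 2/2 --
    LT 90: heading 270 -> 0
    FD 10.4: (-16.7,0) -> (-6.3,0) [heading=0, draw]
  ]
]
LT 180: heading 0 -> 180
RT 296: heading 180 -> 244
Final: pos=(-6.3,0), heading=244, 13 segment(s) drawn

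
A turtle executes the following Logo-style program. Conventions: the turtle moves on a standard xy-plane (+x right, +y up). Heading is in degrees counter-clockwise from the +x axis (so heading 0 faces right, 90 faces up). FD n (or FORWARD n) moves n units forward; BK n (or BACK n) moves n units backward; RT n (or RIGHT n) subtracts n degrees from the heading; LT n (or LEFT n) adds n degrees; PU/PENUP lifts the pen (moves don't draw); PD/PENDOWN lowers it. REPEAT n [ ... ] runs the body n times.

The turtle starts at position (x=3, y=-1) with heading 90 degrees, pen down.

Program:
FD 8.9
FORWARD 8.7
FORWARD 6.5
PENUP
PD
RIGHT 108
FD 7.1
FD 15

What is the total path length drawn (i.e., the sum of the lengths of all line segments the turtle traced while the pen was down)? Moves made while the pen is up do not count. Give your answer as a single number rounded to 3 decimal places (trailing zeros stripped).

Answer: 46.2

Derivation:
Executing turtle program step by step:
Start: pos=(3,-1), heading=90, pen down
FD 8.9: (3,-1) -> (3,7.9) [heading=90, draw]
FD 8.7: (3,7.9) -> (3,16.6) [heading=90, draw]
FD 6.5: (3,16.6) -> (3,23.1) [heading=90, draw]
PU: pen up
PD: pen down
RT 108: heading 90 -> 342
FD 7.1: (3,23.1) -> (9.753,20.906) [heading=342, draw]
FD 15: (9.753,20.906) -> (24.018,16.271) [heading=342, draw]
Final: pos=(24.018,16.271), heading=342, 5 segment(s) drawn

Segment lengths:
  seg 1: (3,-1) -> (3,7.9), length = 8.9
  seg 2: (3,7.9) -> (3,16.6), length = 8.7
  seg 3: (3,16.6) -> (3,23.1), length = 6.5
  seg 4: (3,23.1) -> (9.753,20.906), length = 7.1
  seg 5: (9.753,20.906) -> (24.018,16.271), length = 15
Total = 46.2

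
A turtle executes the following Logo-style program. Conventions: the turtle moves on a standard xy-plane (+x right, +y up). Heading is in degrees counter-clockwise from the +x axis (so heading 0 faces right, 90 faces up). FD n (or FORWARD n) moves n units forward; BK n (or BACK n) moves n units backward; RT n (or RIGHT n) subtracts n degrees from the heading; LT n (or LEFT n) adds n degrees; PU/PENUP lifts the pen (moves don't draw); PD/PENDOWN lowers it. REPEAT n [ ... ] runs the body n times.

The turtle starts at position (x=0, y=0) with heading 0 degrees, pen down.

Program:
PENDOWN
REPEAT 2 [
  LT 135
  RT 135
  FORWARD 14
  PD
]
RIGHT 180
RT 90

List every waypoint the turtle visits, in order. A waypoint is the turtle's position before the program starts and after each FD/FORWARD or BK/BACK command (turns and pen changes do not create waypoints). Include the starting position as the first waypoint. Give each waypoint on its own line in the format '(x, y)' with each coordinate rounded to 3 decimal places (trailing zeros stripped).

Executing turtle program step by step:
Start: pos=(0,0), heading=0, pen down
PD: pen down
REPEAT 2 [
  -- iteration 1/2 --
  LT 135: heading 0 -> 135
  RT 135: heading 135 -> 0
  FD 14: (0,0) -> (14,0) [heading=0, draw]
  PD: pen down
  -- iteration 2/2 --
  LT 135: heading 0 -> 135
  RT 135: heading 135 -> 0
  FD 14: (14,0) -> (28,0) [heading=0, draw]
  PD: pen down
]
RT 180: heading 0 -> 180
RT 90: heading 180 -> 90
Final: pos=(28,0), heading=90, 2 segment(s) drawn
Waypoints (3 total):
(0, 0)
(14, 0)
(28, 0)

Answer: (0, 0)
(14, 0)
(28, 0)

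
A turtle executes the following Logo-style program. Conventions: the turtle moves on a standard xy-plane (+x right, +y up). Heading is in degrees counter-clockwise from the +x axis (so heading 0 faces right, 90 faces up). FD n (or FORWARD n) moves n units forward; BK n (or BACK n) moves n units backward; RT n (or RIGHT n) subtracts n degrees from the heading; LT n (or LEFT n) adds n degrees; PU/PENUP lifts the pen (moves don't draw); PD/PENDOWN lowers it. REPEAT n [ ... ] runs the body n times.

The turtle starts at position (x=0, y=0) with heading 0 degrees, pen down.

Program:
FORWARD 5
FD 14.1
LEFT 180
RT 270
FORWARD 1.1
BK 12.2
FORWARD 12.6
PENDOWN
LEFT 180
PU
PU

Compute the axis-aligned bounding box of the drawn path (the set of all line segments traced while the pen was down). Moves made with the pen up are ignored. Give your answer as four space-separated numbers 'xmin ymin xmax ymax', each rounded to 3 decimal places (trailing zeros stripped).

Answer: 0 -1.5 19.1 11.1

Derivation:
Executing turtle program step by step:
Start: pos=(0,0), heading=0, pen down
FD 5: (0,0) -> (5,0) [heading=0, draw]
FD 14.1: (5,0) -> (19.1,0) [heading=0, draw]
LT 180: heading 0 -> 180
RT 270: heading 180 -> 270
FD 1.1: (19.1,0) -> (19.1,-1.1) [heading=270, draw]
BK 12.2: (19.1,-1.1) -> (19.1,11.1) [heading=270, draw]
FD 12.6: (19.1,11.1) -> (19.1,-1.5) [heading=270, draw]
PD: pen down
LT 180: heading 270 -> 90
PU: pen up
PU: pen up
Final: pos=(19.1,-1.5), heading=90, 5 segment(s) drawn

Segment endpoints: x in {0, 5, 19.1}, y in {-1.5, -1.1, 0, 11.1}
xmin=0, ymin=-1.5, xmax=19.1, ymax=11.1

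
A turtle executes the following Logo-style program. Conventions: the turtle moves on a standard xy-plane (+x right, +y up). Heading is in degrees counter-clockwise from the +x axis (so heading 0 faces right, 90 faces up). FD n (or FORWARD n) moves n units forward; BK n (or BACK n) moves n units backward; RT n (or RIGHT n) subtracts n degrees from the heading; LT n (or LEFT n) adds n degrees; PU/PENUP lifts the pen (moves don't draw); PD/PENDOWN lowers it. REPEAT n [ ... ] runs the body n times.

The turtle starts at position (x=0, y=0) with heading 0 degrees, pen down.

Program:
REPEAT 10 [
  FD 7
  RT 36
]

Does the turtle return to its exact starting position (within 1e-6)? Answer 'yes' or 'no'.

Executing turtle program step by step:
Start: pos=(0,0), heading=0, pen down
REPEAT 10 [
  -- iteration 1/10 --
  FD 7: (0,0) -> (7,0) [heading=0, draw]
  RT 36: heading 0 -> 324
  -- iteration 2/10 --
  FD 7: (7,0) -> (12.663,-4.114) [heading=324, draw]
  RT 36: heading 324 -> 288
  -- iteration 3/10 --
  FD 7: (12.663,-4.114) -> (14.826,-10.772) [heading=288, draw]
  RT 36: heading 288 -> 252
  -- iteration 4/10 --
  FD 7: (14.826,-10.772) -> (12.663,-17.429) [heading=252, draw]
  RT 36: heading 252 -> 216
  -- iteration 5/10 --
  FD 7: (12.663,-17.429) -> (7,-21.544) [heading=216, draw]
  RT 36: heading 216 -> 180
  -- iteration 6/10 --
  FD 7: (7,-21.544) -> (0,-21.544) [heading=180, draw]
  RT 36: heading 180 -> 144
  -- iteration 7/10 --
  FD 7: (0,-21.544) -> (-5.663,-17.429) [heading=144, draw]
  RT 36: heading 144 -> 108
  -- iteration 8/10 --
  FD 7: (-5.663,-17.429) -> (-7.826,-10.772) [heading=108, draw]
  RT 36: heading 108 -> 72
  -- iteration 9/10 --
  FD 7: (-7.826,-10.772) -> (-5.663,-4.114) [heading=72, draw]
  RT 36: heading 72 -> 36
  -- iteration 10/10 --
  FD 7: (-5.663,-4.114) -> (0,0) [heading=36, draw]
  RT 36: heading 36 -> 0
]
Final: pos=(0,0), heading=0, 10 segment(s) drawn

Start position: (0, 0)
Final position: (0, 0)
Distance = 0; < 1e-6 -> CLOSED

Answer: yes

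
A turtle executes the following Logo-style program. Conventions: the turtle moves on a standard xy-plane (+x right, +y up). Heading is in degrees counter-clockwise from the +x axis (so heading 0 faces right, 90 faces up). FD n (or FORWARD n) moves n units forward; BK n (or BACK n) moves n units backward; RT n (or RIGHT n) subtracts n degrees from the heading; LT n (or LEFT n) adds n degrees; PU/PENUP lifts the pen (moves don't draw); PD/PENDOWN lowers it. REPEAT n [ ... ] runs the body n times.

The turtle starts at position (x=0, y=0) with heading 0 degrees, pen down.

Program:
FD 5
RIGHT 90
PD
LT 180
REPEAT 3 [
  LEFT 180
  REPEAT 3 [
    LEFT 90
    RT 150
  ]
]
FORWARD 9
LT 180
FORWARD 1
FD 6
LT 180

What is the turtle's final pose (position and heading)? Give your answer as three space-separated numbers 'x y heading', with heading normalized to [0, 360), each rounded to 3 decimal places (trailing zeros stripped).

Answer: 5 2 90

Derivation:
Executing turtle program step by step:
Start: pos=(0,0), heading=0, pen down
FD 5: (0,0) -> (5,0) [heading=0, draw]
RT 90: heading 0 -> 270
PD: pen down
LT 180: heading 270 -> 90
REPEAT 3 [
  -- iteration 1/3 --
  LT 180: heading 90 -> 270
  REPEAT 3 [
    -- iteration 1/3 --
    LT 90: heading 270 -> 0
    RT 150: heading 0 -> 210
    -- iteration 2/3 --
    LT 90: heading 210 -> 300
    RT 150: heading 300 -> 150
    -- iteration 3/3 --
    LT 90: heading 150 -> 240
    RT 150: heading 240 -> 90
  ]
  -- iteration 2/3 --
  LT 180: heading 90 -> 270
  REPEAT 3 [
    -- iteration 1/3 --
    LT 90: heading 270 -> 0
    RT 150: heading 0 -> 210
    -- iteration 2/3 --
    LT 90: heading 210 -> 300
    RT 150: heading 300 -> 150
    -- iteration 3/3 --
    LT 90: heading 150 -> 240
    RT 150: heading 240 -> 90
  ]
  -- iteration 3/3 --
  LT 180: heading 90 -> 270
  REPEAT 3 [
    -- iteration 1/3 --
    LT 90: heading 270 -> 0
    RT 150: heading 0 -> 210
    -- iteration 2/3 --
    LT 90: heading 210 -> 300
    RT 150: heading 300 -> 150
    -- iteration 3/3 --
    LT 90: heading 150 -> 240
    RT 150: heading 240 -> 90
  ]
]
FD 9: (5,0) -> (5,9) [heading=90, draw]
LT 180: heading 90 -> 270
FD 1: (5,9) -> (5,8) [heading=270, draw]
FD 6: (5,8) -> (5,2) [heading=270, draw]
LT 180: heading 270 -> 90
Final: pos=(5,2), heading=90, 4 segment(s) drawn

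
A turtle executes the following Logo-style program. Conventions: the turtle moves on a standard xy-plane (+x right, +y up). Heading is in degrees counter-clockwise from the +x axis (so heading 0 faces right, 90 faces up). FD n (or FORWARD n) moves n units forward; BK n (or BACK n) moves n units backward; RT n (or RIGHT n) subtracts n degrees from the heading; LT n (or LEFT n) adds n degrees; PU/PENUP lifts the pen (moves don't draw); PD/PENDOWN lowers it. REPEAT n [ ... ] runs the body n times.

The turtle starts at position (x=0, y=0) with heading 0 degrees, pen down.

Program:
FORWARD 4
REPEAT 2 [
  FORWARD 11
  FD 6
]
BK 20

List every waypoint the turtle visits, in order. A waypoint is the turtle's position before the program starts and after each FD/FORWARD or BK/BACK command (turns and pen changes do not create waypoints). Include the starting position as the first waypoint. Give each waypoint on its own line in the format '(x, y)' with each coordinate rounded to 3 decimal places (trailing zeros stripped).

Answer: (0, 0)
(4, 0)
(15, 0)
(21, 0)
(32, 0)
(38, 0)
(18, 0)

Derivation:
Executing turtle program step by step:
Start: pos=(0,0), heading=0, pen down
FD 4: (0,0) -> (4,0) [heading=0, draw]
REPEAT 2 [
  -- iteration 1/2 --
  FD 11: (4,0) -> (15,0) [heading=0, draw]
  FD 6: (15,0) -> (21,0) [heading=0, draw]
  -- iteration 2/2 --
  FD 11: (21,0) -> (32,0) [heading=0, draw]
  FD 6: (32,0) -> (38,0) [heading=0, draw]
]
BK 20: (38,0) -> (18,0) [heading=0, draw]
Final: pos=(18,0), heading=0, 6 segment(s) drawn
Waypoints (7 total):
(0, 0)
(4, 0)
(15, 0)
(21, 0)
(32, 0)
(38, 0)
(18, 0)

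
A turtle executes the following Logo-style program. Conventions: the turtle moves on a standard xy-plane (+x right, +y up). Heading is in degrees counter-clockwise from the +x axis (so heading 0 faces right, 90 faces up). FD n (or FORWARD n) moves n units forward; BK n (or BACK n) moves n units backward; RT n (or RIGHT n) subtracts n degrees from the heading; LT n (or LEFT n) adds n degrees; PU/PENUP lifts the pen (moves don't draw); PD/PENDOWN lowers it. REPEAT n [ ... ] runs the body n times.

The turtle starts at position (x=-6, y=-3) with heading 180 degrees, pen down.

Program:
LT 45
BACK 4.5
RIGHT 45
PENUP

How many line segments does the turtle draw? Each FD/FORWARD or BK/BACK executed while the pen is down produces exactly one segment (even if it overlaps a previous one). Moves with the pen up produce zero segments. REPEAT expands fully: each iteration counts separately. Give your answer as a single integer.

Answer: 1

Derivation:
Executing turtle program step by step:
Start: pos=(-6,-3), heading=180, pen down
LT 45: heading 180 -> 225
BK 4.5: (-6,-3) -> (-2.818,0.182) [heading=225, draw]
RT 45: heading 225 -> 180
PU: pen up
Final: pos=(-2.818,0.182), heading=180, 1 segment(s) drawn
Segments drawn: 1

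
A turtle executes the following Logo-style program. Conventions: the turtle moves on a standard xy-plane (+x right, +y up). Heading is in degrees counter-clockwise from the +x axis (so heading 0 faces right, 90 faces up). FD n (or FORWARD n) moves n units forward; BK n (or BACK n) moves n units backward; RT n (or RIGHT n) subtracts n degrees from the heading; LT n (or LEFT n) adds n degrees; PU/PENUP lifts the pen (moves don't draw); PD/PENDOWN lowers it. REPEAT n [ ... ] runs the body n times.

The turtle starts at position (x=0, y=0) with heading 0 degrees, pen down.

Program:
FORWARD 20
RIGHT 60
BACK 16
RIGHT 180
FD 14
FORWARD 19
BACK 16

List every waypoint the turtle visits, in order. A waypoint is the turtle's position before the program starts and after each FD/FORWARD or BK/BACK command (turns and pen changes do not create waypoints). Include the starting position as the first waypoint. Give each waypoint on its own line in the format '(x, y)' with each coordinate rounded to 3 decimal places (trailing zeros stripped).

Executing turtle program step by step:
Start: pos=(0,0), heading=0, pen down
FD 20: (0,0) -> (20,0) [heading=0, draw]
RT 60: heading 0 -> 300
BK 16: (20,0) -> (12,13.856) [heading=300, draw]
RT 180: heading 300 -> 120
FD 14: (12,13.856) -> (5,25.981) [heading=120, draw]
FD 19: (5,25.981) -> (-4.5,42.435) [heading=120, draw]
BK 16: (-4.5,42.435) -> (3.5,28.579) [heading=120, draw]
Final: pos=(3.5,28.579), heading=120, 5 segment(s) drawn
Waypoints (6 total):
(0, 0)
(20, 0)
(12, 13.856)
(5, 25.981)
(-4.5, 42.435)
(3.5, 28.579)

Answer: (0, 0)
(20, 0)
(12, 13.856)
(5, 25.981)
(-4.5, 42.435)
(3.5, 28.579)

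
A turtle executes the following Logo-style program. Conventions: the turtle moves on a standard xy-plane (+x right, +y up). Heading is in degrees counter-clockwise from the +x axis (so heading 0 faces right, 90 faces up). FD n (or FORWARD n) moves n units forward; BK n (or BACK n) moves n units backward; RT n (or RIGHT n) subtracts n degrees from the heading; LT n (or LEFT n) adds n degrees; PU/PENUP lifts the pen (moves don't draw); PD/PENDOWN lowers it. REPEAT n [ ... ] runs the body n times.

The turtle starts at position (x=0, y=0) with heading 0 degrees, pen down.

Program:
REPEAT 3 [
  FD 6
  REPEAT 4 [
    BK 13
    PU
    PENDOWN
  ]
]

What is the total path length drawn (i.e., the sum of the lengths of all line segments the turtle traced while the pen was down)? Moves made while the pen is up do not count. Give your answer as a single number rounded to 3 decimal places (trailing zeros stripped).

Executing turtle program step by step:
Start: pos=(0,0), heading=0, pen down
REPEAT 3 [
  -- iteration 1/3 --
  FD 6: (0,0) -> (6,0) [heading=0, draw]
  REPEAT 4 [
    -- iteration 1/4 --
    BK 13: (6,0) -> (-7,0) [heading=0, draw]
    PU: pen up
    PD: pen down
    -- iteration 2/4 --
    BK 13: (-7,0) -> (-20,0) [heading=0, draw]
    PU: pen up
    PD: pen down
    -- iteration 3/4 --
    BK 13: (-20,0) -> (-33,0) [heading=0, draw]
    PU: pen up
    PD: pen down
    -- iteration 4/4 --
    BK 13: (-33,0) -> (-46,0) [heading=0, draw]
    PU: pen up
    PD: pen down
  ]
  -- iteration 2/3 --
  FD 6: (-46,0) -> (-40,0) [heading=0, draw]
  REPEAT 4 [
    -- iteration 1/4 --
    BK 13: (-40,0) -> (-53,0) [heading=0, draw]
    PU: pen up
    PD: pen down
    -- iteration 2/4 --
    BK 13: (-53,0) -> (-66,0) [heading=0, draw]
    PU: pen up
    PD: pen down
    -- iteration 3/4 --
    BK 13: (-66,0) -> (-79,0) [heading=0, draw]
    PU: pen up
    PD: pen down
    -- iteration 4/4 --
    BK 13: (-79,0) -> (-92,0) [heading=0, draw]
    PU: pen up
    PD: pen down
  ]
  -- iteration 3/3 --
  FD 6: (-92,0) -> (-86,0) [heading=0, draw]
  REPEAT 4 [
    -- iteration 1/4 --
    BK 13: (-86,0) -> (-99,0) [heading=0, draw]
    PU: pen up
    PD: pen down
    -- iteration 2/4 --
    BK 13: (-99,0) -> (-112,0) [heading=0, draw]
    PU: pen up
    PD: pen down
    -- iteration 3/4 --
    BK 13: (-112,0) -> (-125,0) [heading=0, draw]
    PU: pen up
    PD: pen down
    -- iteration 4/4 --
    BK 13: (-125,0) -> (-138,0) [heading=0, draw]
    PU: pen up
    PD: pen down
  ]
]
Final: pos=(-138,0), heading=0, 15 segment(s) drawn

Segment lengths:
  seg 1: (0,0) -> (6,0), length = 6
  seg 2: (6,0) -> (-7,0), length = 13
  seg 3: (-7,0) -> (-20,0), length = 13
  seg 4: (-20,0) -> (-33,0), length = 13
  seg 5: (-33,0) -> (-46,0), length = 13
  seg 6: (-46,0) -> (-40,0), length = 6
  seg 7: (-40,0) -> (-53,0), length = 13
  seg 8: (-53,0) -> (-66,0), length = 13
  seg 9: (-66,0) -> (-79,0), length = 13
  seg 10: (-79,0) -> (-92,0), length = 13
  seg 11: (-92,0) -> (-86,0), length = 6
  seg 12: (-86,0) -> (-99,0), length = 13
  seg 13: (-99,0) -> (-112,0), length = 13
  seg 14: (-112,0) -> (-125,0), length = 13
  seg 15: (-125,0) -> (-138,0), length = 13
Total = 174

Answer: 174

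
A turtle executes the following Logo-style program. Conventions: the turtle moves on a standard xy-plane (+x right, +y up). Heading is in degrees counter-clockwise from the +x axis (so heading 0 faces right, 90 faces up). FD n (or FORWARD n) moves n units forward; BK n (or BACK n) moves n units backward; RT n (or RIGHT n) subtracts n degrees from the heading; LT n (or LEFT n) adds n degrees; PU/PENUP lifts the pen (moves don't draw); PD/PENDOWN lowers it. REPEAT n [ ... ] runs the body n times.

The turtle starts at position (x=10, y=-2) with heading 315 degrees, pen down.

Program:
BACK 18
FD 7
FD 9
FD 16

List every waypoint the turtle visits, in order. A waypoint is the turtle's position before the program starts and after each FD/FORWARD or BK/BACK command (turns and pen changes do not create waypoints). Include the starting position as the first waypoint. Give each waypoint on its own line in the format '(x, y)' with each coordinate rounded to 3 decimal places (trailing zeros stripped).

Answer: (10, -2)
(-2.728, 10.728)
(2.222, 5.778)
(8.586, -0.586)
(19.899, -11.899)

Derivation:
Executing turtle program step by step:
Start: pos=(10,-2), heading=315, pen down
BK 18: (10,-2) -> (-2.728,10.728) [heading=315, draw]
FD 7: (-2.728,10.728) -> (2.222,5.778) [heading=315, draw]
FD 9: (2.222,5.778) -> (8.586,-0.586) [heading=315, draw]
FD 16: (8.586,-0.586) -> (19.899,-11.899) [heading=315, draw]
Final: pos=(19.899,-11.899), heading=315, 4 segment(s) drawn
Waypoints (5 total):
(10, -2)
(-2.728, 10.728)
(2.222, 5.778)
(8.586, -0.586)
(19.899, -11.899)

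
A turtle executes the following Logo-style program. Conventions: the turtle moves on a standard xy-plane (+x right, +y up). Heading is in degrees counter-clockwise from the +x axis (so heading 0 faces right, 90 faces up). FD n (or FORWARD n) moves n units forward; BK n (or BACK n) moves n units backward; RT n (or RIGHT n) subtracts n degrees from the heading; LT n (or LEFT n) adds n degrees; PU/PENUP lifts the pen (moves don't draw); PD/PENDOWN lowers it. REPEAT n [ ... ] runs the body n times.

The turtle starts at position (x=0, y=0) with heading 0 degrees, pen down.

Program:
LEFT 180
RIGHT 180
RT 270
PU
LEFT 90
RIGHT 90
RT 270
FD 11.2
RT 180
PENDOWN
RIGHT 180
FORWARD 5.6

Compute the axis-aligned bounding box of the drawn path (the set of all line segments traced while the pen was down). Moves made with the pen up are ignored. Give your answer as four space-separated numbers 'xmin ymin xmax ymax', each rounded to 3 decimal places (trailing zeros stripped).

Answer: -16.8 0 -11.2 0

Derivation:
Executing turtle program step by step:
Start: pos=(0,0), heading=0, pen down
LT 180: heading 0 -> 180
RT 180: heading 180 -> 0
RT 270: heading 0 -> 90
PU: pen up
LT 90: heading 90 -> 180
RT 90: heading 180 -> 90
RT 270: heading 90 -> 180
FD 11.2: (0,0) -> (-11.2,0) [heading=180, move]
RT 180: heading 180 -> 0
PD: pen down
RT 180: heading 0 -> 180
FD 5.6: (-11.2,0) -> (-16.8,0) [heading=180, draw]
Final: pos=(-16.8,0), heading=180, 1 segment(s) drawn

Segment endpoints: x in {-16.8, -11.2}, y in {0, 0}
xmin=-16.8, ymin=0, xmax=-11.2, ymax=0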